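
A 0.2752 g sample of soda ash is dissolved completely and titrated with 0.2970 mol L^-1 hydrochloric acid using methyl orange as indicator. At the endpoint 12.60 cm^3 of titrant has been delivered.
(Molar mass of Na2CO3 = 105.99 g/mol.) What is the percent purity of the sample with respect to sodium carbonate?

Na2CO3 + 2 HCl → 2 NaCl + H2O + CO2
n(HCl) = 0.01260 L × 0.2970 mol/L = 3.742 × 10^-3 mol
From the 1:2 ratio, n(Na2CO3) = 1/2 × 3.742 × 10^-3 = 1.871 × 10^-3 mol
mass of Na2CO3 = 1.871 × 10^-3 × 105.99 g/mol = 0.1983 g
% Na2CO3 = 0.1983 / 0.2752 × 100 = 72.06 %

72.06 %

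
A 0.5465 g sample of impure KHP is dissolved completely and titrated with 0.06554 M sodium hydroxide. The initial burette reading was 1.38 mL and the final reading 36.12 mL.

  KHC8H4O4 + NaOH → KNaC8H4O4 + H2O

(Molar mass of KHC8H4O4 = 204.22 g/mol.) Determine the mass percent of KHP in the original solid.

85.08 %

n(NaOH) = 0.03474 L × 0.06554 mol/L = 2.277 × 10^-3 mol
n(KHC8H4O4) = 2.277 × 10^-3 mol (1:1 ratio)
mass of KHC8H4O4 = 2.277 × 10^-3 × 204.22 g/mol = 0.4650 g
% KHC8H4O4 = 0.4650 / 0.5465 × 100 = 85.08 %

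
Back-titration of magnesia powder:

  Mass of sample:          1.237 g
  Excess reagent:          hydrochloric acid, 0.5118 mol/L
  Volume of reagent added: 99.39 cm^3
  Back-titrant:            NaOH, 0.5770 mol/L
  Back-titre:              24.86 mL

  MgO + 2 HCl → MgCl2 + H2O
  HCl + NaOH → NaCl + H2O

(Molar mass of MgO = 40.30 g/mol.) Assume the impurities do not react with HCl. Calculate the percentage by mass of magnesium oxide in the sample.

59.49 %

n(HCl) added = 0.09939 × 0.5118 = 0.05087 mol
n(NaOH) used in back-titration = 0.02486 × 0.5770 = 0.01434 mol
n(HCl) left over = 0.01434 mol (1:1 ratio)
n(HCl) consumed by analyte = 0.05087 − 0.01434 = 0.03652 mol
From the 1:2 ratio, n(MgO) = 1/2 × 0.03652 = 0.01826 mol
mass of MgO = 0.01826 × 40.30 = 0.7360 g
% MgO = 0.7360 / 1.237 × 100 = 59.49 %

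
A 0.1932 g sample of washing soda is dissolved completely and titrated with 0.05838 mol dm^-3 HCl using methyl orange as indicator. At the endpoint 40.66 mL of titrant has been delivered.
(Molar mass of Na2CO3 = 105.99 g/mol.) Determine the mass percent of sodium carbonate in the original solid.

Na2CO3 + 2 HCl → 2 NaCl + H2O + CO2
n(HCl) = 0.04066 L × 0.05838 mol/L = 2.374 × 10^-3 mol
From the 1:2 ratio, n(Na2CO3) = 1/2 × 2.374 × 10^-3 = 1.187 × 10^-3 mol
mass of Na2CO3 = 1.187 × 10^-3 × 105.99 g/mol = 0.1258 g
% Na2CO3 = 0.1258 / 0.1932 × 100 = 65.11 %

65.11 %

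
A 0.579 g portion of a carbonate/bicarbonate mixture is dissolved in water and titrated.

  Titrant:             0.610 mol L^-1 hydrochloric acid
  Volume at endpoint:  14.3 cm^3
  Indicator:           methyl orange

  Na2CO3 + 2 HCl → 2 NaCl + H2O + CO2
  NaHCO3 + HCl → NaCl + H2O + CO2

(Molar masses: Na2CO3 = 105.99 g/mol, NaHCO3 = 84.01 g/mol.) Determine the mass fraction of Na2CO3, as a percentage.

45.4 %

n(HCl) = 0.0143 × 0.610 = 8.72 × 10^-3 mol
Let x = n(Na2CO3), y = n(NaHCO3).
Titrant: 2x + 1y = 8.72 × 10^-3;  mass: 105.99x + 84.01y = 0.579
Solving, x = 2.48 × 10^-3 mol, y = 3.76 × 10^-3 mol
mass of Na2CO3 = 2.48 × 10^-3 × 105.99 = 0.263 g
% Na2CO3 = 0.263 / 0.579 × 100 = 45.4 %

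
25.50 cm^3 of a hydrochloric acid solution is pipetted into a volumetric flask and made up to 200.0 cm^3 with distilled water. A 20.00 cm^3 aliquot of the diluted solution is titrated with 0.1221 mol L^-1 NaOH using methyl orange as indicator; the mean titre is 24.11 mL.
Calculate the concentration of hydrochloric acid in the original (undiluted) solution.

HCl + NaOH → NaCl + H2O
n(NaOH) = 0.02411 × 0.1221 = 2.944 × 10^-3 mol
n(HCl) in the aliquot = 2.944 × 10^-3 mol (1:1 ratio)
[HCl]_dilute = 2.944 × 10^-3 / 0.02000 = 0.1472 mol/L
Dilution factor = 200.0 / 25.50 = 7.843
[HCl]_stock = 0.1472 × 7.843 = 1.154 mol/L

1.154 mol/L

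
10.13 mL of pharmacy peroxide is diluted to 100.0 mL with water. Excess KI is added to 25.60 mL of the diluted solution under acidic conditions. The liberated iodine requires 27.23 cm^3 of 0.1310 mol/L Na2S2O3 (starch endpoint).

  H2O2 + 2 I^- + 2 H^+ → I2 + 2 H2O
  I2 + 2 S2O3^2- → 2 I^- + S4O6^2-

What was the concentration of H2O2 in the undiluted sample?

0.6878 mol/L

n(S2O3^2-) = 0.02723 × 0.1310 = 3.567 × 10^-3 mol
n(I2) = n(S2O3^2-)/2 = 1.784 × 10^-3 mol
n(H2O2) in the aliquot = 1.784 × 10^-3 mol (1:1 ratio)
[H2O2]_dilute = 1.784 × 10^-3 / 0.02560 = 0.06967 mol/L
[H2O2]_original = 0.06967 × 100.0/10.13 = 0.6878 mol/L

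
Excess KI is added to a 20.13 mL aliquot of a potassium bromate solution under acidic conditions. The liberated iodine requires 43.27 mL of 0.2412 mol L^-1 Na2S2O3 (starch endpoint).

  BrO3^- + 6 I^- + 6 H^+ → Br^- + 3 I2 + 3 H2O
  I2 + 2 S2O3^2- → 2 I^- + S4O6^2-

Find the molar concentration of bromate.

n(S2O3^2-) = 0.04327 × 0.2412 = 0.01044 mol
n(I2) = n(S2O3^2-)/2 = 5.218 × 10^-3 mol
From the 1:3 ratio, n(BrO3^-) in the aliquot = 1/3 × 5.218 × 10^-3 = 1.739 × 10^-3 mol
[BrO3^-] = 1.739 × 10^-3 / 0.02013 = 0.08641 mol/L

0.08641 mol/L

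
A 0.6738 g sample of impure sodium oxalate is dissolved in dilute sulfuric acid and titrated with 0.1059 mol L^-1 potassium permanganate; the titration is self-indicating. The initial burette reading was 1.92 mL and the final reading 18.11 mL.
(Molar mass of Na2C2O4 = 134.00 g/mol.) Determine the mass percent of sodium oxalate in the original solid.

85.24 %

2 MnO4^- + 5 C2O4^2- + 16 H^+ → 2 Mn^2+ + 10 CO2 + 8 H2O
n(KMnO4) = 0.01619 L × 0.1059 mol/L = 1.715 × 10^-3 mol
From the 5:2 ratio, n(Na2C2O4) = 5/2 × 1.715 × 10^-3 = 4.286 × 10^-3 mol
mass of Na2C2O4 = 4.286 × 10^-3 × 134.00 g/mol = 0.5744 g
% Na2C2O4 = 0.5744 / 0.6738 × 100 = 85.24 %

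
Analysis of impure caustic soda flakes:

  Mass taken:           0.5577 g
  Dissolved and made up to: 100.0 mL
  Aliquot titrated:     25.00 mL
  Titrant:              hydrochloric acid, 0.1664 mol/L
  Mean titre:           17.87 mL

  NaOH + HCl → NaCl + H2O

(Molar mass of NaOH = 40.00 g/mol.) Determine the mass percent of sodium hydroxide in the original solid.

n(HCl) per titration = 0.01787 × 0.1664 = 2.974 × 10^-3 mol
n(NaOH) in each aliquot = 2.974 × 10^-3 mol (1:1 ratio)
n(NaOH) in the whole flask = 2.974 × 10^-3 × 100.0/25.00 = 0.01189 mol
mass of NaOH = 0.01189 × 40.00 = 0.4758 g
% NaOH = 0.4758 / 0.5577 × 100 = 85.31 %

85.31 %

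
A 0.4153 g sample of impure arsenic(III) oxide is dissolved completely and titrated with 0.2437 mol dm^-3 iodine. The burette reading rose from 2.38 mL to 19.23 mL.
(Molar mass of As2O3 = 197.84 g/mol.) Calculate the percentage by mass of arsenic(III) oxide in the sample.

97.81 %

As2O3 + 2 I2 + 2 H2O → As2O5 + 4 HI
n(I2) = 0.01685 L × 0.2437 mol/L = 4.106 × 10^-3 mol
From the 1:2 ratio, n(As2O3) = 1/2 × 4.106 × 10^-3 = 2.053 × 10^-3 mol
mass of As2O3 = 2.053 × 10^-3 × 197.84 g/mol = 0.4062 g
% As2O3 = 0.4062 / 0.4153 × 100 = 97.81 %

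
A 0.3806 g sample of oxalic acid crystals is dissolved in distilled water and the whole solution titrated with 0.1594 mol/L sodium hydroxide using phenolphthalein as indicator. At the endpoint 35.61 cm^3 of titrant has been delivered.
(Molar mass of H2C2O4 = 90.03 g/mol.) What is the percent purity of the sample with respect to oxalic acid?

67.13 %

H2C2O4 + 2 NaOH → Na2C2O4 + 2 H2O
n(NaOH) = 0.03561 L × 0.1594 mol/L = 5.676 × 10^-3 mol
From the 1:2 ratio, n(H2C2O4) = 1/2 × 5.676 × 10^-3 = 2.838 × 10^-3 mol
mass of H2C2O4 = 2.838 × 10^-3 × 90.03 g/mol = 0.2555 g
% H2C2O4 = 0.2555 / 0.3806 × 100 = 67.13 %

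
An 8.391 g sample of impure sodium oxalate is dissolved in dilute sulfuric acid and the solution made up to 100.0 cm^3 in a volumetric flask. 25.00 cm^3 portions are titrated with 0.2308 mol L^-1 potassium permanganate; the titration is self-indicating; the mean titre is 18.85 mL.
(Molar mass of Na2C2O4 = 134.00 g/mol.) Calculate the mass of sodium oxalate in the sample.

5.830 g

2 MnO4^- + 5 C2O4^2- + 16 H^+ → 2 Mn^2+ + 10 CO2 + 8 H2O
n(KMnO4) per titration = 0.01885 × 0.2308 = 4.351 × 10^-3 mol
From the 5:2 ratio, n(Na2C2O4) in each aliquot = 5/2 × 4.351 × 10^-3 = 0.01088 mol
n(Na2C2O4) in the whole flask = 0.01088 × 100.0/25.00 = 0.04351 mol
mass of Na2C2O4 = 0.04351 × 134.00 = 5.830 g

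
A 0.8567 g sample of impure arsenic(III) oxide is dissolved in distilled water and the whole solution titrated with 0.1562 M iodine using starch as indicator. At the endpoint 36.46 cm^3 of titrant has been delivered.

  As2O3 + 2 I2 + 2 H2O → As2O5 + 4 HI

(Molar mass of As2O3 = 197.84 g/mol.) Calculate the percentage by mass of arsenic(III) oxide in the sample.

65.76 %

n(I2) = 0.03646 L × 0.1562 mol/L = 5.695 × 10^-3 mol
From the 1:2 ratio, n(As2O3) = 1/2 × 5.695 × 10^-3 = 2.848 × 10^-3 mol
mass of As2O3 = 2.848 × 10^-3 × 197.84 g/mol = 0.5634 g
% As2O3 = 0.5634 / 0.8567 × 100 = 65.76 %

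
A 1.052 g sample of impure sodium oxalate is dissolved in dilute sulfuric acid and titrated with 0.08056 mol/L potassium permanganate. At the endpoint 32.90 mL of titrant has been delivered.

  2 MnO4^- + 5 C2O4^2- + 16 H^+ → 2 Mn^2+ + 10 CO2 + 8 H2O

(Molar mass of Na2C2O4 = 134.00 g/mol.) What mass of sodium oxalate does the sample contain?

0.8879 g

n(KMnO4) = 0.03290 L × 0.08056 mol/L = 2.650 × 10^-3 mol
From the 5:2 ratio, n(Na2C2O4) = 5/2 × 2.650 × 10^-3 = 6.626 × 10^-3 mol
mass of Na2C2O4 = 6.626 × 10^-3 × 134.00 g/mol = 0.8879 g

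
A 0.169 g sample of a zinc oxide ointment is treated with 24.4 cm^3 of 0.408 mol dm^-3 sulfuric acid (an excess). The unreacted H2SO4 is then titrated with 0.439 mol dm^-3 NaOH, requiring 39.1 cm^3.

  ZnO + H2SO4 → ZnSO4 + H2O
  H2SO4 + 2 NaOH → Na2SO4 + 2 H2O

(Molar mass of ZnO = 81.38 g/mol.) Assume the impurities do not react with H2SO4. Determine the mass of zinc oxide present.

n(H2SO4) added = 0.0244 × 0.408 = 9.96 × 10^-3 mol
n(NaOH) used in back-titration = 0.0391 × 0.439 = 0.0172 mol
From the 1:2 ratio, n(H2SO4) left over = 1/2 × 0.0172 = 8.58 × 10^-3 mol
n(H2SO4) consumed by analyte = 9.96 × 10^-3 − 8.58 × 10^-3 = 1.37 × 10^-3 mol
n(ZnO) = 1.37 × 10^-3 mol (1:1 ratio)
mass of ZnO = 1.37 × 10^-3 × 81.38 = 0.112 g

0.112 g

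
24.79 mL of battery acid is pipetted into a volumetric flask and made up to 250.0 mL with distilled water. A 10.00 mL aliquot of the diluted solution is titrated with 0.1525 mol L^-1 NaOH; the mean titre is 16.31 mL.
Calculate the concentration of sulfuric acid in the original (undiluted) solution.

1.254 mol/L

H2SO4 + 2 NaOH → Na2SO4 + 2 H2O
n(NaOH) = 0.01631 × 0.1525 = 2.487 × 10^-3 mol
From the 1:2 ratio, n(H2SO4) in the aliquot = 1/2 × 2.487 × 10^-3 = 1.244 × 10^-3 mol
[H2SO4]_dilute = 1.244 × 10^-3 / 0.01000 = 0.1244 mol/L
Dilution factor = 250.0 / 24.79 = 10.08
[H2SO4]_stock = 0.1244 × 10.08 = 1.254 mol/L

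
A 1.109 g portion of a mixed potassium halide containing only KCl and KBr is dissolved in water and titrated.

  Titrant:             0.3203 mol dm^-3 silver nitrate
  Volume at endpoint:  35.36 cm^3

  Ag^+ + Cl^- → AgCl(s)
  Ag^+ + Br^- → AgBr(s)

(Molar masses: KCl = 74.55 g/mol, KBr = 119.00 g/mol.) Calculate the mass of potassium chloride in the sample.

0.4005 g

n(AgNO3) = 0.03536 × 0.3203 = 0.01133 mol
Let x = n(KCl), y = n(KBr).
Titrant: 1x + 1y = 0.01133;  mass: 74.55x + 119.00y = 1.109
Solving, x = 5.372 × 10^-3 mol, y = 5.954 × 10^-3 mol
mass of KCl = 5.372 × 10^-3 × 74.55 = 0.4005 g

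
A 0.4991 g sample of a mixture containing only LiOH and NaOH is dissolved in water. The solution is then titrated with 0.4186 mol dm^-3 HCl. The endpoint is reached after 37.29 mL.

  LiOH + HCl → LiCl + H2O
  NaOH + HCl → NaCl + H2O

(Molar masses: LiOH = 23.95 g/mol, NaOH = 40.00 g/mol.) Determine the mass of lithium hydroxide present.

0.1869 g

n(HCl) = 0.03729 × 0.4186 = 0.01561 mol
Let x = n(LiOH), y = n(NaOH).
Titrant: 1x + 1y = 0.01561;  mass: 23.95x + 40.00y = 0.4991
Solving, x = 7.806 × 10^-3 mol, y = 7.804 × 10^-3 mol
mass of LiOH = 7.806 × 10^-3 × 23.95 = 0.1869 g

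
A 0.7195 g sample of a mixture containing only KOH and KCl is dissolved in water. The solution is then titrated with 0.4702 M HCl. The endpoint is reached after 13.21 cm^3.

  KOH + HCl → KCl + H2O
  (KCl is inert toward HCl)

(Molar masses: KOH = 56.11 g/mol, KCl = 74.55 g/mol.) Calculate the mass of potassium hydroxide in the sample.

n(HCl) = 0.01321 × 0.4702 = 6.211 × 10^-3 mol
Let x = n(KOH), y = n(KCl).
Titrant: 1x = 6.211 × 10^-3;  mass: 56.11x + 74.55y = 0.7195
Solving, x = 6.211 × 10^-3 mol, y = 4.976 × 10^-3 mol
mass of KOH = 6.211 × 10^-3 × 56.11 = 0.3485 g

0.3485 g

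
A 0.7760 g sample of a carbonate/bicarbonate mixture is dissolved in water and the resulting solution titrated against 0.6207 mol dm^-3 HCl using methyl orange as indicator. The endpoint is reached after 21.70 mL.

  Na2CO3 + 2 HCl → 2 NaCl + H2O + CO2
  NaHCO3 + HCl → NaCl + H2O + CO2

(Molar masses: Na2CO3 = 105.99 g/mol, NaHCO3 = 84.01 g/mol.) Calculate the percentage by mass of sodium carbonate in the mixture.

78.29 %

n(HCl) = 0.02170 × 0.6207 = 0.01347 mol
Let x = n(Na2CO3), y = n(NaHCO3).
Titrant: 2x + 1y = 0.01347;  mass: 105.99x + 84.01y = 0.7760
Solving, x = 5.732 × 10^-3 mol, y = 2.005 × 10^-3 mol
mass of Na2CO3 = 5.732 × 10^-3 × 105.99 = 0.6075 g
% Na2CO3 = 0.6075 / 0.7760 × 100 = 78.29 %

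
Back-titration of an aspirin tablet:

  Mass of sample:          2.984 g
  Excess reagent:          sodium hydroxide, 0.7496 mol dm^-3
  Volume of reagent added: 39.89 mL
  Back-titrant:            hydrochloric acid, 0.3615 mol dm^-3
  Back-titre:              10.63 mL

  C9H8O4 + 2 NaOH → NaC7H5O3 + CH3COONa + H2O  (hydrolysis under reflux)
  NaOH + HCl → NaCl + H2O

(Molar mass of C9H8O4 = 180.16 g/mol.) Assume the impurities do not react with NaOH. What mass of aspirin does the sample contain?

n(NaOH) added = 0.03989 × 0.7496 = 0.02990 mol
n(HCl) used in back-titration = 0.01063 × 0.3615 = 3.843 × 10^-3 mol
n(NaOH) left over = 3.843 × 10^-3 mol (1:1 ratio)
n(NaOH) consumed by analyte = 0.02990 − 3.843 × 10^-3 = 0.02606 mol
From the 1:2 ratio, n(C9H8O4) = 1/2 × 0.02606 = 0.01303 mol
mass of C9H8O4 = 0.01303 × 180.16 = 2.347 g

2.347 g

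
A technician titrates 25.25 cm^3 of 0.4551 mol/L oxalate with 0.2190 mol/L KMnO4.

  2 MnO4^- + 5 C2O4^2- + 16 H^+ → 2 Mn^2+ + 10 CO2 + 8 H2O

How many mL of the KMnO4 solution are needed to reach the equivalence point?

20.99 mL

n(C2O4^2-) = 0.02525 L × 0.4551 mol/L = 0.01149 mol
From the 2:5 stoichiometry, n(KMnO4) = 2/5 × 0.01149 = 4.597 × 10^-3 mol
V(KMnO4) = 4.597 × 10^-3 mol / 0.2190 mol/L = 0.02099 L = 20.99 mL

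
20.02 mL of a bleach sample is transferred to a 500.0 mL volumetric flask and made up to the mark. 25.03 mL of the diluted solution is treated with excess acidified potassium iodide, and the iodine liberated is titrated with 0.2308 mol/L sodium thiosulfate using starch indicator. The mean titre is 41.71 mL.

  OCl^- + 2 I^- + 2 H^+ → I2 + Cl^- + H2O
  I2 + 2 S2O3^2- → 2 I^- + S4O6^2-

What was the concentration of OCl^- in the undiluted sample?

n(S2O3^2-) = 0.04171 × 0.2308 = 9.627 × 10^-3 mol
n(I2) = n(S2O3^2-)/2 = 4.813 × 10^-3 mol
n(OCl^-) in the aliquot = 4.813 × 10^-3 mol (1:1 ratio)
[OCl^-]_dilute = 4.813 × 10^-3 / 0.02503 = 0.1923 mol/L
[OCl^-]_original = 0.1923 × 500.0/20.02 = 4.803 mol/L

4.803 mol/L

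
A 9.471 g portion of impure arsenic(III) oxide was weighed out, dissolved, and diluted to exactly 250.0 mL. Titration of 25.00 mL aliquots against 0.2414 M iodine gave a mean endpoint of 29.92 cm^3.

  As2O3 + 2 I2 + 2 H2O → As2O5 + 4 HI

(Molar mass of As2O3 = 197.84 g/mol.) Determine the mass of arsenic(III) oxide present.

7.145 g

n(I2) per titration = 0.02992 × 0.2414 = 7.223 × 10^-3 mol
From the 1:2 ratio, n(As2O3) in each aliquot = 1/2 × 7.223 × 10^-3 = 3.611 × 10^-3 mol
n(As2O3) in the whole flask = 3.611 × 10^-3 × 250.0/25.00 = 0.03611 mol
mass of As2O3 = 0.03611 × 197.84 = 7.145 g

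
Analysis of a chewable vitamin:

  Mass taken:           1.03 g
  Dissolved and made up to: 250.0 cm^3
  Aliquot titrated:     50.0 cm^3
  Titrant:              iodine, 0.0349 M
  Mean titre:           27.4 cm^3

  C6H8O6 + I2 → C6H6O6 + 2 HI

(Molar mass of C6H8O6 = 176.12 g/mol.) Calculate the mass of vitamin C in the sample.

n(I2) per titration = 0.0274 × 0.0349 = 9.56 × 10^-4 mol
n(C6H8O6) in each aliquot = 9.56 × 10^-4 mol (1:1 ratio)
n(C6H8O6) in the whole flask = 9.56 × 10^-4 × 250.0/50.0 = 4.78 × 10^-3 mol
mass of C6H8O6 = 4.78 × 10^-3 × 176.12 = 0.842 g

0.842 g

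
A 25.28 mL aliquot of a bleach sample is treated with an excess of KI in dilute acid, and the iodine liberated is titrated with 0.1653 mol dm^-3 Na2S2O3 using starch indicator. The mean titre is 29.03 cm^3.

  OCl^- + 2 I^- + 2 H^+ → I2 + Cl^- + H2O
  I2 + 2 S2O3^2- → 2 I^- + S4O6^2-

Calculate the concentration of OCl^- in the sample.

0.09491 mol/L

n(S2O3^2-) = 0.02903 × 0.1653 = 4.799 × 10^-3 mol
n(I2) = n(S2O3^2-)/2 = 2.399 × 10^-3 mol
n(OCl^-) in the aliquot = 2.399 × 10^-3 mol (1:1 ratio)
[OCl^-] = 2.399 × 10^-3 / 0.02528 = 0.09491 mol/L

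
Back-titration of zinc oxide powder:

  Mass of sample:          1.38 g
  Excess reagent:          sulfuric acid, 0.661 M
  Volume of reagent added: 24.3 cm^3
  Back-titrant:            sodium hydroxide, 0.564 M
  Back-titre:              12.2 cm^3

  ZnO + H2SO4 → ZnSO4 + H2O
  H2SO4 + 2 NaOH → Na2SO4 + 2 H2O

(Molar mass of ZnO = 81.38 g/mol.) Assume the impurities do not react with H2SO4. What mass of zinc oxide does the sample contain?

n(H2SO4) added = 0.0243 × 0.661 = 0.0161 mol
n(NaOH) used in back-titration = 0.0122 × 0.564 = 6.88 × 10^-3 mol
From the 1:2 ratio, n(H2SO4) left over = 1/2 × 6.88 × 10^-3 = 3.44 × 10^-3 mol
n(H2SO4) consumed by analyte = 0.0161 − 3.44 × 10^-3 = 0.0126 mol
n(ZnO) = 0.0126 mol (1:1 ratio)
mass of ZnO = 0.0126 × 81.38 = 1.03 g

1.03 g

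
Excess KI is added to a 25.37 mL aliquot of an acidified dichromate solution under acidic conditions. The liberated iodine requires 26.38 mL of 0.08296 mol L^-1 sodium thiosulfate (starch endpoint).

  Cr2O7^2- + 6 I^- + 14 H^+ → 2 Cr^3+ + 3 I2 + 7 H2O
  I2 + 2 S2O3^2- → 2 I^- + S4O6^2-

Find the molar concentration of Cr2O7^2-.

n(S2O3^2-) = 0.02638 × 0.08296 = 2.188 × 10^-3 mol
n(I2) = n(S2O3^2-)/2 = 1.094 × 10^-3 mol
From the 1:3 ratio, n(Cr2O7^2-) in the aliquot = 1/3 × 1.094 × 10^-3 = 3.647 × 10^-4 mol
[Cr2O7^2-] = 3.647 × 10^-4 / 0.02537 = 0.01438 mol/L

0.01438 mol/L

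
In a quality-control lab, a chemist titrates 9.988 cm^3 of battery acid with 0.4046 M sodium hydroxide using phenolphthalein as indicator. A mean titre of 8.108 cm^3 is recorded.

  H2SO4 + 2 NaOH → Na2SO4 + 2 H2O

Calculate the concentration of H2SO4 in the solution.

n(NaOH) = 0.008108 L × 0.4046 mol/L = 3.280 × 10^-3 mol
From the 1:2 mole ratio, n(H2SO4) = 1/2 × 3.280 × 10^-3 = 1.640 × 10^-3 mol
[H2SO4] = 1.640 × 10^-3 mol / 0.009988 L = 0.1642 mol/L

0.1642 M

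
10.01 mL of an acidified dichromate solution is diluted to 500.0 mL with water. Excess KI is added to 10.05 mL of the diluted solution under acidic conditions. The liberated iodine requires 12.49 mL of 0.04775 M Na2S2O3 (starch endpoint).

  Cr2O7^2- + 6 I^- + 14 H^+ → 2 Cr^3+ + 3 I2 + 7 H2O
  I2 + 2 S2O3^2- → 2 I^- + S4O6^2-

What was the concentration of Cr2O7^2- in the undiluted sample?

0.4940 M

n(S2O3^2-) = 0.01249 × 0.04775 = 5.964 × 10^-4 mol
n(I2) = n(S2O3^2-)/2 = 2.982 × 10^-4 mol
From the 1:3 ratio, n(Cr2O7^2-) in the aliquot = 1/3 × 2.982 × 10^-4 = 9.940 × 10^-5 mol
[Cr2O7^2-]_dilute = 9.940 × 10^-5 / 0.01005 = 0.009891 mol/L
[Cr2O7^2-]_original = 0.009891 × 500.0/10.01 = 0.4940 mol/L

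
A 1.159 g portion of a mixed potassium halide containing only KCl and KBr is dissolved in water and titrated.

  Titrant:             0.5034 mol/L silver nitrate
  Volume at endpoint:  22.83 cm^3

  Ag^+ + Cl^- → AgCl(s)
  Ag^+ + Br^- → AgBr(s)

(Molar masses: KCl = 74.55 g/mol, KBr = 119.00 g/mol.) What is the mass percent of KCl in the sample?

30.19 %

n(AgNO3) = 0.02283 × 0.5034 = 0.01149 mol
Let x = n(KCl), y = n(KBr).
Titrant: 1x + 1y = 0.01149;  mass: 74.55x + 119.00y = 1.159
Solving, x = 4.693 × 10^-3 mol, y = 6.799 × 10^-3 mol
mass of KCl = 4.693 × 10^-3 × 74.55 = 0.3499 g
% KCl = 0.3499 / 1.159 × 100 = 30.19 %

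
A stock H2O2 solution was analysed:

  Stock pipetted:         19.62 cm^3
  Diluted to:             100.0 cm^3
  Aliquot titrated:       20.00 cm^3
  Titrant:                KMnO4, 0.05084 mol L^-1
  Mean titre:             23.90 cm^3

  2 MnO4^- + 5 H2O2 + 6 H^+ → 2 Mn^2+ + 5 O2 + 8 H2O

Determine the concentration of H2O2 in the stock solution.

0.7741 mol/L

n(KMnO4) = 0.02390 × 0.05084 = 1.215 × 10^-3 mol
From the 5:2 ratio, n(H2O2) in the aliquot = 5/2 × 1.215 × 10^-3 = 3.038 × 10^-3 mol
[H2O2]_dilute = 3.038 × 10^-3 / 0.02000 = 0.1519 mol/L
Dilution factor = 100.0 / 19.62 = 5.097
[H2O2]_stock = 0.1519 × 5.097 = 0.7741 mol/L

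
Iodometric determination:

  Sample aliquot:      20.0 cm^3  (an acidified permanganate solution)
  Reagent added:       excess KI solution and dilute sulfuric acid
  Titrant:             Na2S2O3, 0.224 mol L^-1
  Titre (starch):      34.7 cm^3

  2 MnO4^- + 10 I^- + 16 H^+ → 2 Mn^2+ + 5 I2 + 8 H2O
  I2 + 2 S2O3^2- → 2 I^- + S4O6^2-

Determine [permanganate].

0.0777 mol/L

n(S2O3^2-) = 0.0347 × 0.224 = 7.77 × 10^-3 mol
n(I2) = n(S2O3^2-)/2 = 3.89 × 10^-3 mol
From the 2:5 ratio, n(MnO4^-) in the aliquot = 2/5 × 3.89 × 10^-3 = 1.55 × 10^-3 mol
[MnO4^-] = 1.55 × 10^-3 / 0.0200 = 0.0777 mol/L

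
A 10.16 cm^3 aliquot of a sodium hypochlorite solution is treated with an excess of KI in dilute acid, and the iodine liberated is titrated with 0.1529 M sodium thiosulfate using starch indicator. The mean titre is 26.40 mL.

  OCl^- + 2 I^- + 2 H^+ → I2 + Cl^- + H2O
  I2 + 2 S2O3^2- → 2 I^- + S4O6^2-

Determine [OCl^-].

0.1986 M

n(S2O3^2-) = 0.02640 × 0.1529 = 4.037 × 10^-3 mol
n(I2) = n(S2O3^2-)/2 = 2.018 × 10^-3 mol
n(OCl^-) in the aliquot = 2.018 × 10^-3 mol (1:1 ratio)
[OCl^-] = 2.018 × 10^-3 / 0.01016 = 0.1986 mol/L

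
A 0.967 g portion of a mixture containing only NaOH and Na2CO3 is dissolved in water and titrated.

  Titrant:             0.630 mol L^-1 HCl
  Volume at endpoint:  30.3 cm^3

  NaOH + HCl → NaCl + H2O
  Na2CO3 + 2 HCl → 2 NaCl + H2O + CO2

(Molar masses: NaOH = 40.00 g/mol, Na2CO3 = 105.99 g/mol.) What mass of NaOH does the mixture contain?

n(HCl) = 0.0303 × 0.630 = 0.0191 mol
Let x = n(NaOH), y = n(Na2CO3).
Titrant: 1x + 2y = 0.0191;  mass: 40.00x + 105.99y = 0.967
Solving, x = 3.43 × 10^-3 mol, y = 7.83 × 10^-3 mol
mass of NaOH = 3.43 × 10^-3 × 40.00 = 0.137 g

0.137 g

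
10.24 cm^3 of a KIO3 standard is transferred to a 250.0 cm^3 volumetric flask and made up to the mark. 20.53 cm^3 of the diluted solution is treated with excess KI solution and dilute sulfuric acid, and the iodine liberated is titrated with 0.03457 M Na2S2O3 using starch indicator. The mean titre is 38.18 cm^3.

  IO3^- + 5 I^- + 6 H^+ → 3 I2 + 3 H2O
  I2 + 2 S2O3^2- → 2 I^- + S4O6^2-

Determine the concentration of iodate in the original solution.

0.2616 M

n(S2O3^2-) = 0.03818 × 0.03457 = 1.320 × 10^-3 mol
n(I2) = n(S2O3^2-)/2 = 6.599 × 10^-4 mol
From the 1:3 ratio, n(IO3^-) in the aliquot = 1/3 × 6.599 × 10^-4 = 2.200 × 10^-4 mol
[IO3^-]_dilute = 2.200 × 10^-4 / 0.02053 = 0.01072 mol/L
[IO3^-]_original = 0.01072 × 250.0/10.24 = 0.2616 mol/L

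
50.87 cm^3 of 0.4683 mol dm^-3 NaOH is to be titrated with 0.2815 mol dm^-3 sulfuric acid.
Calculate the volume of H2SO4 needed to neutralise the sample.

2 NaOH + H2SO4 → Na2SO4 + 2 H2O
n(NaOH) = 0.05087 L × 0.4683 mol/L = 0.02382 mol
From the 1:2 stoichiometry, n(H2SO4) = 1/2 × 0.02382 = 0.01191 mol
V(H2SO4) = 0.01191 mol / 0.2815 mol/L = 0.04231 L = 42.31 mL

42.31 mL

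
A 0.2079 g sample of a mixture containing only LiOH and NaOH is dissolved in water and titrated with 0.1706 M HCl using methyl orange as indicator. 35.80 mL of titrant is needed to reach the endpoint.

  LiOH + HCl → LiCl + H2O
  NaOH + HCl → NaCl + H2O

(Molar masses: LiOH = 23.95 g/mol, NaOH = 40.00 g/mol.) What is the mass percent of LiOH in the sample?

n(HCl) = 0.03580 × 0.1706 = 6.107 × 10^-3 mol
Let x = n(LiOH), y = n(NaOH).
Titrant: 1x + 1y = 6.107 × 10^-3;  mass: 23.95x + 40.00y = 0.2079
Solving, x = 2.268 × 10^-3 mol, y = 3.840 × 10^-3 mol
mass of LiOH = 2.268 × 10^-3 × 23.95 = 0.05432 g
% LiOH = 0.05432 / 0.2079 × 100 = 26.13 %

26.13 %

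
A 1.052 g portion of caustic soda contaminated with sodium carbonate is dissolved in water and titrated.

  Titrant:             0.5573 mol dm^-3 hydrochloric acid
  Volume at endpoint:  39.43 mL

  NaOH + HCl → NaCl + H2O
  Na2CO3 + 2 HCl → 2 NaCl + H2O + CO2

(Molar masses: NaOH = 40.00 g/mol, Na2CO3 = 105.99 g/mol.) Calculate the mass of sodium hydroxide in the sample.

n(HCl) = 0.03943 × 0.5573 = 0.02197 mol
Let x = n(NaOH), y = n(Na2CO3).
Titrant: 1x + 2y = 0.02197;  mass: 40.00x + 105.99y = 1.052
Solving, x = 8.659 × 10^-3 mol, y = 6.657 × 10^-3 mol
mass of NaOH = 8.659 × 10^-3 × 40.00 = 0.3464 g

0.3464 g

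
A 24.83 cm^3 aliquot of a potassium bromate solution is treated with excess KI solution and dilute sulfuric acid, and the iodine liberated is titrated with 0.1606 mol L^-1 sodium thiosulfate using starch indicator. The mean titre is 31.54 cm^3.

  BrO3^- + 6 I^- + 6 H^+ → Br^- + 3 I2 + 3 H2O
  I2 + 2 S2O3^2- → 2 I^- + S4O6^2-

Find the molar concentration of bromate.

0.03400 mol/L

n(S2O3^2-) = 0.03154 × 0.1606 = 5.065 × 10^-3 mol
n(I2) = n(S2O3^2-)/2 = 2.533 × 10^-3 mol
From the 1:3 ratio, n(BrO3^-) in the aliquot = 1/3 × 2.533 × 10^-3 = 8.442 × 10^-4 mol
[BrO3^-] = 8.442 × 10^-4 / 0.02483 = 0.03400 mol/L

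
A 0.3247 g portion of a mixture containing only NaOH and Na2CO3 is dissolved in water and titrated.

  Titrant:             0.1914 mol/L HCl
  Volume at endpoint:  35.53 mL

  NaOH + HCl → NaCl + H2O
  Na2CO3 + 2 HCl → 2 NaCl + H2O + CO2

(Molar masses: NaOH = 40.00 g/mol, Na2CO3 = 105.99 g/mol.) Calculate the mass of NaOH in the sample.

n(HCl) = 0.03553 × 0.1914 = 6.800 × 10^-3 mol
Let x = n(NaOH), y = n(Na2CO3).
Titrant: 1x + 2y = 6.800 × 10^-3;  mass: 40.00x + 105.99y = 0.3247
Solving, x = 2.746 × 10^-3 mol, y = 2.027 × 10^-3 mol
mass of NaOH = 2.746 × 10^-3 × 40.00 = 0.1099 g

0.1099 g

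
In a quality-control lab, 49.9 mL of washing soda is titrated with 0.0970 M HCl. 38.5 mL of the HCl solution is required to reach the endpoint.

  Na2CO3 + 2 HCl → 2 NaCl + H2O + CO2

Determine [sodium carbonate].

n(HCl) = 0.0385 L × 0.0970 mol/L = 3.73 × 10^-3 mol
From the 1:2 mole ratio, n(Na2CO3) = 1/2 × 3.73 × 10^-3 = 1.87 × 10^-3 mol
[Na2CO3] = 1.87 × 10^-3 mol / 0.0499 L = 0.0374 mol/L

0.0374 M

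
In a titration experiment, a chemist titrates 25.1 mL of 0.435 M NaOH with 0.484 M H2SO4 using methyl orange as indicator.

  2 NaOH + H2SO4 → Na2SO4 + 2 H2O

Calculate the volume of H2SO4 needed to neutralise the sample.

n(NaOH) = 0.0251 L × 0.435 mol/L = 0.0109 mol
From the 1:2 stoichiometry, n(H2SO4) = 1/2 × 0.0109 = 5.46 × 10^-3 mol
V(H2SO4) = 5.46 × 10^-3 mol / 0.484 mol/L = 0.0113 L = 11.3 mL

11.3 mL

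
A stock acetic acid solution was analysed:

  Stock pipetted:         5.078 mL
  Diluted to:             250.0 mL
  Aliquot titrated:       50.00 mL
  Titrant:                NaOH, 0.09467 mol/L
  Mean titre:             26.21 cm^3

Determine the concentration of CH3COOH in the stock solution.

CH3COOH + NaOH → CH3COONa + H2O
n(NaOH) = 0.02621 × 0.09467 = 2.481 × 10^-3 mol
n(CH3COOH) in the aliquot = 2.481 × 10^-3 mol (1:1 ratio)
[CH3COOH]_dilute = 2.481 × 10^-3 / 0.05000 = 0.04963 mol/L
Dilution factor = 250.0 / 5.078 = 49.23
[CH3COOH]_stock = 0.04963 × 49.23 = 2.443 mol/L

2.443 mol/L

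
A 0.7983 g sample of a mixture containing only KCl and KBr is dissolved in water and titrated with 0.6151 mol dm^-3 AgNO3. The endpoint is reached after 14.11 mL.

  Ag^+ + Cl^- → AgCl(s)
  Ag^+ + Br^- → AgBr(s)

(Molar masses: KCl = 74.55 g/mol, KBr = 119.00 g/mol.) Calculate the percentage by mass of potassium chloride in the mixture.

n(AgNO3) = 0.01411 × 0.6151 = 8.679 × 10^-3 mol
Let x = n(KCl), y = n(KBr).
Titrant: 1x + 1y = 8.679 × 10^-3;  mass: 74.55x + 119.00y = 0.7983
Solving, x = 5.276 × 10^-3 mol, y = 3.403 × 10^-3 mol
mass of KCl = 5.276 × 10^-3 × 74.55 = 0.3933 g
% KCl = 0.3933 / 0.7983 × 100 = 49.27 %

49.27 %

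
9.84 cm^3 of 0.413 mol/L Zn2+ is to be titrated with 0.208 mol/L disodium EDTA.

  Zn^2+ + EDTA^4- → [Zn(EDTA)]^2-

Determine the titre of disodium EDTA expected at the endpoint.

n(Zn2+) = 0.00984 L × 0.413 mol/L = 4.06 × 10^-3 mol
n(EDTA) = 4.06 × 10^-3 mol (1:1 stoichiometry)
V(EDTA) = 4.06 × 10^-3 mol / 0.208 mol/L = 0.0195 L = 19.5 mL

19.5 mL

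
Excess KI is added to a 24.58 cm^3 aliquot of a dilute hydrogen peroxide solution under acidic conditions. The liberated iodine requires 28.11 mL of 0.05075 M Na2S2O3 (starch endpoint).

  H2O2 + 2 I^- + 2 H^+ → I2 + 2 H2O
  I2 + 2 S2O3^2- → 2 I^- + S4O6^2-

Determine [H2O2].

0.02902 M

n(S2O3^2-) = 0.02811 × 0.05075 = 1.427 × 10^-3 mol
n(I2) = n(S2O3^2-)/2 = 7.133 × 10^-4 mol
n(H2O2) in the aliquot = 7.133 × 10^-4 mol (1:1 ratio)
[H2O2] = 7.133 × 10^-4 / 0.02458 = 0.02902 mol/L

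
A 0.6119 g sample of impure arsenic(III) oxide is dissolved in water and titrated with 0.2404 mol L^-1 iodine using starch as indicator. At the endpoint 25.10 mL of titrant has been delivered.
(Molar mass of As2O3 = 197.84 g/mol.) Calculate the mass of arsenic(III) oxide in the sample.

0.5969 g

As2O3 + 2 I2 + 2 H2O → As2O5 + 4 HI
n(I2) = 0.02510 L × 0.2404 mol/L = 6.034 × 10^-3 mol
From the 1:2 ratio, n(As2O3) = 1/2 × 6.034 × 10^-3 = 3.017 × 10^-3 mol
mass of As2O3 = 3.017 × 10^-3 × 197.84 g/mol = 0.5969 g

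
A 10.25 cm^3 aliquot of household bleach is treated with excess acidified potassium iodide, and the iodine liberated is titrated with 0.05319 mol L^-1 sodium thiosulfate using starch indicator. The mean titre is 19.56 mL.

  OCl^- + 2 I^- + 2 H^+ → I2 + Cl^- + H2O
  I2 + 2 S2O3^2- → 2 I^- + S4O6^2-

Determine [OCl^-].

n(S2O3^2-) = 0.01956 × 0.05319 = 1.040 × 10^-3 mol
n(I2) = n(S2O3^2-)/2 = 5.202 × 10^-4 mol
n(OCl^-) in the aliquot = 5.202 × 10^-4 mol (1:1 ratio)
[OCl^-] = 5.202 × 10^-4 / 0.01025 = 0.05075 mol/L

0.05075 mol/L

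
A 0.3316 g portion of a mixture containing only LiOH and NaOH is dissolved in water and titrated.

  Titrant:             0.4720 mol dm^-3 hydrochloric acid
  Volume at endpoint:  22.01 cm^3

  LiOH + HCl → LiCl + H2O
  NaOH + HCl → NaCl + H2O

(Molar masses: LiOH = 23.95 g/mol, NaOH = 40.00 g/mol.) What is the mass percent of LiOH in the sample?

37.78 %

n(HCl) = 0.02201 × 0.4720 = 0.01039 mol
Let x = n(LiOH), y = n(NaOH).
Titrant: 1x + 1y = 0.01039;  mass: 23.95x + 40.00y = 0.3316
Solving, x = 5.230 × 10^-3 mol, y = 5.158 × 10^-3 mol
mass of LiOH = 5.230 × 10^-3 × 23.95 = 0.1253 g
% LiOH = 0.1253 / 0.3316 × 100 = 37.78 %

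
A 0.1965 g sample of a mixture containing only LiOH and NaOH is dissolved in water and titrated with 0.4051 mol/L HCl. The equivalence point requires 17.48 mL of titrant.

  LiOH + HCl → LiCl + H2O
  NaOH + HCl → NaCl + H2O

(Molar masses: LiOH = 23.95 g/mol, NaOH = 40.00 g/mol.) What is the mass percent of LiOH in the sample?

n(HCl) = 0.01748 × 0.4051 = 7.081 × 10^-3 mol
Let x = n(LiOH), y = n(NaOH).
Titrant: 1x + 1y = 7.081 × 10^-3;  mass: 23.95x + 40.00y = 0.1965
Solving, x = 5.405 × 10^-3 mol, y = 1.676 × 10^-3 mol
mass of LiOH = 5.405 × 10^-3 × 23.95 = 0.1294 g
% LiOH = 0.1294 / 0.1965 × 100 = 65.87 %

65.87 %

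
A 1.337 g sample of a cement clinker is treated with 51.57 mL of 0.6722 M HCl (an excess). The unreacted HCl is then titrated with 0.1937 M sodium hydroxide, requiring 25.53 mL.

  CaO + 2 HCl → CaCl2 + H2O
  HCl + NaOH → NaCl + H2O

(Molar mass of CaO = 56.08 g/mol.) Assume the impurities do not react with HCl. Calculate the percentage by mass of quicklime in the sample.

n(HCl) added = 0.05157 × 0.6722 = 0.03467 mol
n(NaOH) used in back-titration = 0.02553 × 0.1937 = 4.945 × 10^-3 mol
n(HCl) left over = 4.945 × 10^-3 mol (1:1 ratio)
n(HCl) consumed by analyte = 0.03467 − 4.945 × 10^-3 = 0.02972 mol
From the 1:2 ratio, n(CaO) = 1/2 × 0.02972 = 0.01486 mol
mass of CaO = 0.01486 × 56.08 = 0.8334 g
% CaO = 0.8334 / 1.337 × 100 = 62.33 %

62.33 %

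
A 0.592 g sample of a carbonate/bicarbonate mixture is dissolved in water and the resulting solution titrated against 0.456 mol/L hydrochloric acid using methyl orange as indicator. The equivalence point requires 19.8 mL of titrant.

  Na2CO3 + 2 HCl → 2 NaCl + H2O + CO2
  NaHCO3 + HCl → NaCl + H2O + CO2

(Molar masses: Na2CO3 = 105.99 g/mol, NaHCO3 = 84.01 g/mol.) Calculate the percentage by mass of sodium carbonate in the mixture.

n(HCl) = 0.0198 × 0.456 = 9.03 × 10^-3 mol
Let x = n(Na2CO3), y = n(NaHCO3).
Titrant: 2x + 1y = 9.03 × 10^-3;  mass: 105.99x + 84.01y = 0.592
Solving, x = 2.68 × 10^-3 mol, y = 3.66 × 10^-3 mol
mass of Na2CO3 = 2.68 × 10^-3 × 105.99 = 0.285 g
% Na2CO3 = 0.285 / 0.592 × 100 = 48.1 %

48.1 %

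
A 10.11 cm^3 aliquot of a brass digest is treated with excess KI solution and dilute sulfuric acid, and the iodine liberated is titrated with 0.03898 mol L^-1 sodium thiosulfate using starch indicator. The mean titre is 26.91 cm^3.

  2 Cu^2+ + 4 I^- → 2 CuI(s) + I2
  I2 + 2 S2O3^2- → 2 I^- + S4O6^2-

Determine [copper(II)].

n(S2O3^2-) = 0.02691 × 0.03898 = 1.049 × 10^-3 mol
n(I2) = n(S2O3^2-)/2 = 5.245 × 10^-4 mol
From the 2:1 ratio, n(Cu2+) in the aliquot = 2/1 × 5.245 × 10^-4 = 1.049 × 10^-3 mol
[Cu2+] = 1.049 × 10^-3 / 0.01011 = 0.1038 mol/L

0.1038 mol/L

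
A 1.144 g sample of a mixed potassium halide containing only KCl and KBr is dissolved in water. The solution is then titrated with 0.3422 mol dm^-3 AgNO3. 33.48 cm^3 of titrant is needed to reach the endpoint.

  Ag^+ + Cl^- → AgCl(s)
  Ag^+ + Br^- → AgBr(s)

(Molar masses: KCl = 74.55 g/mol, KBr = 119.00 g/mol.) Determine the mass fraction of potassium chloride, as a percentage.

32.16 %

n(AgNO3) = 0.03348 × 0.3422 = 0.01146 mol
Let x = n(KCl), y = n(KBr).
Titrant: 1x + 1y = 0.01146;  mass: 74.55x + 119.00y = 1.144
Solving, x = 4.935 × 10^-3 mol, y = 6.522 × 10^-3 mol
mass of KCl = 4.935 × 10^-3 × 74.55 = 0.3679 g
% KCl = 0.3679 / 1.144 × 100 = 32.16 %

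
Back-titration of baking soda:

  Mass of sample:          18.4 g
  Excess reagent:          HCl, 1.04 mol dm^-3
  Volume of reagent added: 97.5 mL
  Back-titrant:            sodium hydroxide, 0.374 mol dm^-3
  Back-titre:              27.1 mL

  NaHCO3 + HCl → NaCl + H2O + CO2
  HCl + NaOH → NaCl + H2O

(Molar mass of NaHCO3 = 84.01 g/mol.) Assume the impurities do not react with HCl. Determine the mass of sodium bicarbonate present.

7.67 g

n(HCl) added = 0.0975 × 1.04 = 0.101 mol
n(NaOH) used in back-titration = 0.0271 × 0.374 = 0.0101 mol
n(HCl) left over = 0.0101 mol (1:1 ratio)
n(HCl) consumed by analyte = 0.101 − 0.0101 = 0.0913 mol
n(NaHCO3) = 0.0913 mol (1:1 ratio)
mass of NaHCO3 = 0.0913 × 84.01 = 7.67 g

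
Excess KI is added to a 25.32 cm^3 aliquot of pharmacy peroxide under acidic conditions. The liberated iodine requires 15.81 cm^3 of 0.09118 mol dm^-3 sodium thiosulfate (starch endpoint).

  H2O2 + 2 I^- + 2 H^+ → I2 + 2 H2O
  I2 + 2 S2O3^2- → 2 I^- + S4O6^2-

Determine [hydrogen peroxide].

n(S2O3^2-) = 0.01581 × 0.09118 = 1.442 × 10^-3 mol
n(I2) = n(S2O3^2-)/2 = 7.208 × 10^-4 mol
n(H2O2) in the aliquot = 7.208 × 10^-4 mol (1:1 ratio)
[H2O2] = 7.208 × 10^-4 / 0.02532 = 0.02847 mol/L

0.02847 mol/L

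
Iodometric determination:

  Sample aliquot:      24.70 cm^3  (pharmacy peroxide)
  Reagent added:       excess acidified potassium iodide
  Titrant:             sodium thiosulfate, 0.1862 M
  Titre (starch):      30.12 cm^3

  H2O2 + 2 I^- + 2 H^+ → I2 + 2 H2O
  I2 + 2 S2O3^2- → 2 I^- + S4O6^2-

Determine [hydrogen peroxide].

0.1135 M

n(S2O3^2-) = 0.03012 × 0.1862 = 5.608 × 10^-3 mol
n(I2) = n(S2O3^2-)/2 = 2.804 × 10^-3 mol
n(H2O2) in the aliquot = 2.804 × 10^-3 mol (1:1 ratio)
[H2O2] = 2.804 × 10^-3 / 0.02470 = 0.1135 mol/L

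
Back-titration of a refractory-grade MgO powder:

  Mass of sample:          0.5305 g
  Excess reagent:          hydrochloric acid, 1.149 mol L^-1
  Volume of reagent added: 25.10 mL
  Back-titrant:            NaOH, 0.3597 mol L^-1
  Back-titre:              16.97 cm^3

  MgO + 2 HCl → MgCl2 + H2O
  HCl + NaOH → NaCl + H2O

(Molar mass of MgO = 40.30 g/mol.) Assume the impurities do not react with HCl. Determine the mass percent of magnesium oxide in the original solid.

n(HCl) added = 0.02510 × 1.149 = 0.02884 mol
n(NaOH) used in back-titration = 0.01697 × 0.3597 = 6.104 × 10^-3 mol
n(HCl) left over = 6.104 × 10^-3 mol (1:1 ratio)
n(HCl) consumed by analyte = 0.02884 − 6.104 × 10^-3 = 0.02274 mol
From the 1:2 ratio, n(MgO) = 1/2 × 0.02274 = 0.01137 mol
mass of MgO = 0.01137 × 40.30 = 0.4581 g
% MgO = 0.4581 / 0.5305 × 100 = 86.36 %

86.36 %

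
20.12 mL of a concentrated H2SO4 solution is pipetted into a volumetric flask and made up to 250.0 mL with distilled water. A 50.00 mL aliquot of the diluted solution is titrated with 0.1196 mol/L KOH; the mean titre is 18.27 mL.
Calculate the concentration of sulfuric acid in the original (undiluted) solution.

H2SO4 + 2 KOH → K2SO4 + 2 H2O
n(KOH) = 0.01827 × 0.1196 = 2.185 × 10^-3 mol
From the 1:2 ratio, n(H2SO4) in the aliquot = 1/2 × 2.185 × 10^-3 = 1.093 × 10^-3 mol
[H2SO4]_dilute = 1.093 × 10^-3 / 0.05000 = 0.02185 mol/L
Dilution factor = 250.0 / 20.12 = 12.43
[H2SO4]_stock = 0.02185 × 12.43 = 0.2715 mol/L

0.2715 mol/L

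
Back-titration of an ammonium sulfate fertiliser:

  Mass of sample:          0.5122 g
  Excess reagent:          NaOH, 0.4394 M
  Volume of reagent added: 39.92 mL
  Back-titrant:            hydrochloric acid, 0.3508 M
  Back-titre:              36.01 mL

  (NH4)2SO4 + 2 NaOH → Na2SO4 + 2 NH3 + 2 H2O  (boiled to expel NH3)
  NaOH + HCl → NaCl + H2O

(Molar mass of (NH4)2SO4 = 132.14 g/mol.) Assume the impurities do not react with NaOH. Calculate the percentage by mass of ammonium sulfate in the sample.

63.32 %

n(NaOH) added = 0.03992 × 0.4394 = 0.01754 mol
n(HCl) used in back-titration = 0.03601 × 0.3508 = 0.01263 mol
n(NaOH) left over = 0.01263 mol (1:1 ratio)
n(NaOH) consumed by analyte = 0.01754 − 0.01263 = 4.909 × 10^-3 mol
From the 1:2 ratio, n((NH4)2SO4) = 1/2 × 4.909 × 10^-3 = 2.454 × 10^-3 mol
mass of (NH4)2SO4 = 2.454 × 10^-3 × 132.14 = 0.3243 g
% (NH4)2SO4 = 0.3243 / 0.5122 × 100 = 63.32 %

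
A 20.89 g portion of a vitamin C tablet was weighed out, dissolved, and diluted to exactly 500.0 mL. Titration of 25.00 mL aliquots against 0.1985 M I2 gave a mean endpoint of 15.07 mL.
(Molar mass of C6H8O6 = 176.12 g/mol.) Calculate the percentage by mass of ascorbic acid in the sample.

C6H8O6 + I2 → C6H6O6 + 2 HI
n(I2) per titration = 0.01507 × 0.1985 = 2.991 × 10^-3 mol
n(C6H8O6) in each aliquot = 2.991 × 10^-3 mol (1:1 ratio)
n(C6H8O6) in the whole flask = 2.991 × 10^-3 × 500.0/25.00 = 0.05983 mol
mass of C6H8O6 = 0.05983 × 176.12 = 10.54 g
% C6H8O6 = 10.54 / 20.89 × 100 = 50.44 %

50.44 %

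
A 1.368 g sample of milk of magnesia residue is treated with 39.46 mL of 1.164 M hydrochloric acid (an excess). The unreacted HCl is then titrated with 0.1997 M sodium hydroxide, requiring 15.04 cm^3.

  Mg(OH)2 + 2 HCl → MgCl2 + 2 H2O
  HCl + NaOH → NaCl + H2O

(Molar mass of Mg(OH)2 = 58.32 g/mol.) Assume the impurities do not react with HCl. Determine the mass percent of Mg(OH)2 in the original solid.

91.50 %

n(HCl) added = 0.03946 × 1.164 = 0.04593 mol
n(NaOH) used in back-titration = 0.01504 × 0.1997 = 3.003 × 10^-3 mol
n(HCl) left over = 3.003 × 10^-3 mol (1:1 ratio)
n(HCl) consumed by analyte = 0.04593 − 3.003 × 10^-3 = 0.04293 mol
From the 1:2 ratio, n(Mg(OH)2) = 1/2 × 0.04293 = 0.02146 mol
mass of Mg(OH)2 = 0.02146 × 58.32 = 1.252 g
% Mg(OH)2 = 1.252 / 1.368 × 100 = 91.50 %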